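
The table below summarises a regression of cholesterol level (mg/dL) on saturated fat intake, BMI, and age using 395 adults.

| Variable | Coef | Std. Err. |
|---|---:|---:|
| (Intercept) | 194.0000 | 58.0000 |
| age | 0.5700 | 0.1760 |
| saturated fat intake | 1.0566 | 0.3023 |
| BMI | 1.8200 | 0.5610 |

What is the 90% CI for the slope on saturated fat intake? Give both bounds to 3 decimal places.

Read off: b = 1.0566, SE = 0.3023 for saturated fat intake.
df = n − k − 1 = 395 − 3 − 1 = 391.
t* = t_{0.05, 391} = 1.64876.
Margin = t* × SE = 1.64876 × 0.3023 = 0.49842.
CI: 1.0566 ± 0.49842 → (0.558, 1.555).

(0.558, 1.555)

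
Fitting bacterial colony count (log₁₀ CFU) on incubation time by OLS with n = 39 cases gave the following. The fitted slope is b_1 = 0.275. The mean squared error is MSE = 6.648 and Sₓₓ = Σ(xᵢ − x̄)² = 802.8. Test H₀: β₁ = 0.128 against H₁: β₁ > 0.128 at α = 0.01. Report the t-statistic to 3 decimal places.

SE(b_1) = √(MSE/Sₓₓ) = √(6.648/802.8) = 0.0910001.
t = (0.275 − 0.128) / 0.0910001 = 1.615.
df = n − 2 = 37.
One-sided p ≈ 0.0574, which is ≥ 0.01, so fail to reject H₀.
The data do not give significant evidence that the true slope on incubation time exceeds 0.128 log₁₀ CFU per unit.

t = 1.615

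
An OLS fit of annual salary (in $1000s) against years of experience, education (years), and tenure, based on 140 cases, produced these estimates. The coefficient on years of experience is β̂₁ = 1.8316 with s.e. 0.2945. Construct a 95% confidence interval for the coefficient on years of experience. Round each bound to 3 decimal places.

(1.249, 2.414)

df = n − k − 1 = 140 − 3 − 1 = 136.
t* = t_{0.025, 136} = 1.977561.
Margin = t* × SE = 1.977561 × 0.2945 = 0.58239.
CI: 1.8316 ± 0.58239 → (1.249, 2.414).
With 95% confidence, each one-unit increase in years of experience is associated with a change of between 1.249 and 2.414 $1000s in annual salary, holding the other predictors fixed.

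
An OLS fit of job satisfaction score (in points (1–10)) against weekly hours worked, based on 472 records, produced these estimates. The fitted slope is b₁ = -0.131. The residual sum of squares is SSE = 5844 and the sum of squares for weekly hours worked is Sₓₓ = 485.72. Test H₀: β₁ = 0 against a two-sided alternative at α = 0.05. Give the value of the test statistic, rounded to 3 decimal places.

MSE = SSE/(n − 2) = 5844/470 = 12.434.
SE(b₁) = √(MSE/Sₓₓ) = √(12.434/485.72) = 0.159997.
t = -0.131 / 0.159997 = -0.819.
df = n − 2 = 470.
Two-sided p ≈ 0.4133, which is ≥ 0.05, so fail to reject H₀.
The data do not give significant evidence of an association between weekly hours worked and job satisfaction score.

t = -0.819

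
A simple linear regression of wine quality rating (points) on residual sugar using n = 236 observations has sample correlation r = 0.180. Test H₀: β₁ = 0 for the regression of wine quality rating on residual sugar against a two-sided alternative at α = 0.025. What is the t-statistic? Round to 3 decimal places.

t = r·√(n − 2)/√(1 − r²) = 0.180·√234/√0.9676 = 2.799.
df = n − 2 = 234.
Two-sided p ≈ 0.0056, which is < 0.025, so reject H₀.
There is evidence of a linear association between residual sugar and wine quality rating.

t = 2.799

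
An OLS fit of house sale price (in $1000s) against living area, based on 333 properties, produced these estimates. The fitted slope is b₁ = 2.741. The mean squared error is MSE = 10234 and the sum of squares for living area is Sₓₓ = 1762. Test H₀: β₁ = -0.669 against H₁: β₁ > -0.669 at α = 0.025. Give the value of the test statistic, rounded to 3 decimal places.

SE(b₁) = √(MSE/Sₓₓ) = √(10234/1762) = 2.41002.
t = (2.741 − (-0.669)) / 2.41002 = 1.415.
df = n − 2 = 331.
One-sided p ≈ 0.0790, which is ≥ 0.025, so fail to reject H₀.
The data do not give significant evidence that the true slope on living area exceeds -0.669 $1000s per unit.

t = 1.415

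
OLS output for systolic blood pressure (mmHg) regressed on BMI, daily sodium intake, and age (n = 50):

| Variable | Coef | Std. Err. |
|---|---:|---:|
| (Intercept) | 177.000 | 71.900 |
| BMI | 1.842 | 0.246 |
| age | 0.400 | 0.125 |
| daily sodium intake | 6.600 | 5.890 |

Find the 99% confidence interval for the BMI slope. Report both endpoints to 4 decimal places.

(1.1810, 2.5030)

Read off: b = 1.842, SE = 0.246 for BMI.
df = n − k − 1 = 50 − 3 − 1 = 46.
t* = t_{0.005, 46} = 2.687013.
Margin = t* × SE = 2.687013 × 0.246 = 0.661005.
CI: 1.842 ± 0.661005 → (1.1810, 2.5030).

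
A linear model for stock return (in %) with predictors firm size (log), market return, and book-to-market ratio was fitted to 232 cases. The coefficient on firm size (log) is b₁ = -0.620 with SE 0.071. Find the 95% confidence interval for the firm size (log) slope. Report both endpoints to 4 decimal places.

(-0.7599, -0.4801)

df = n − k − 1 = 232 − 3 − 1 = 228.
t* = t_{0.025, 228} = 1.970423.
Margin = t* × SE = 1.970423 × 0.071 = 0.139900.
CI: -0.620 ± 0.139900 → (-0.7599, -0.4801).
With 95% confidence, each one-unit increase in firm size (log) is associated with a change of between -0.7599 and -0.4801 % in stock return, holding the other predictors fixed.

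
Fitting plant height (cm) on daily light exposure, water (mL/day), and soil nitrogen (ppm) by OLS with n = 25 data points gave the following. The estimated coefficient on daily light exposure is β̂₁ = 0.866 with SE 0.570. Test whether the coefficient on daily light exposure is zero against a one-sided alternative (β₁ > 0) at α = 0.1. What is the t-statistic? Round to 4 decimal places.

t = 1.5193

H₀: β₁ = 0 vs H₁: β₁ > 0.
t = (β̂₁ − β₁⁰)/SE = 0.866 / 0.570 = 1.5193.
df = n − k − 1 = 25 − 3 − 1 = 21.
One-sided p ≈ 0.0718, which is < 0.1, so reject H₀.
There is evidence that the true slope on daily light exposure is positive, holding the other predictors fixed.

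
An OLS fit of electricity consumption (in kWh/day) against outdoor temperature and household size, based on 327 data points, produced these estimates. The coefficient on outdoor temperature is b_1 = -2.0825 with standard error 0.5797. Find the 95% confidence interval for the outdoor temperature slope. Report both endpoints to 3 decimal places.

(-3.223, -0.942)

df = n − k − 1 = 327 − 2 − 1 = 324.
t* = t_{0.025, 324} = 1.967313.
Margin = t* × SE = 1.967313 × 0.5797 = 1.14045.
CI: -2.0825 ± 1.14045 → (-3.223, -0.942).
With 95% confidence, each one-unit increase in outdoor temperature is associated with a change of between -3.223 and -0.942 kWh/day in electricity consumption, holding the other predictors fixed.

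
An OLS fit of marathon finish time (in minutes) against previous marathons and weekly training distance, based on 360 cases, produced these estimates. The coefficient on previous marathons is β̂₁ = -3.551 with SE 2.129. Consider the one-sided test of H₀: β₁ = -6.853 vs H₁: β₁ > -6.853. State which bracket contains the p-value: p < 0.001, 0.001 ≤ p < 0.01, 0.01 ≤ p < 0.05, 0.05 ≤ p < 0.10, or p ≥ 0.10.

t = (-3.551 − (-6.853)) / 2.129 = 1.551.
df = n − k − 1 = 360 − 2 − 1 = 357.
One-sided p = P(T_{357} > t) ≈ 0.0609.
So 0.05 ≤ p < 0.10.

0.05 ≤ p < 0.10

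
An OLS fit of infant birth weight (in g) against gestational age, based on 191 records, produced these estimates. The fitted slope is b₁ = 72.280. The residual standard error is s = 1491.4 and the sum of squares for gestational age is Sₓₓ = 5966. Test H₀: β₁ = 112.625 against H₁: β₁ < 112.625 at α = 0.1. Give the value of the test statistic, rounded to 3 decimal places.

SE(b₁) = s/√Sₓₓ = 1491.4/√5966 = 19.3087.
t = (72.280 − 112.625) / 19.3087 = -2.089.
df = n − 2 = 189.
One-sided p ≈ 0.0190, which is < 0.1, so reject H₀.
There is evidence that the true slope on gestational age is below 112.625 g per unit.

t = -2.089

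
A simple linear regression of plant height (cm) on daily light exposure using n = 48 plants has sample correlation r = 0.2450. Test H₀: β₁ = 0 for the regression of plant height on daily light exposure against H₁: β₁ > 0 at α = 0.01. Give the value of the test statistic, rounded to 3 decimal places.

t = r·√(n − 2)/√(1 − r²) = 0.2450·√46/√0.939975 = 1.714.
df = n − 2 = 46.
One-sided p ≈ 0.0466, which is ≥ 0.01, so fail to reject H₀.
The data do not give significant evidence of a linear association between daily light exposure and plant height.

t = 1.714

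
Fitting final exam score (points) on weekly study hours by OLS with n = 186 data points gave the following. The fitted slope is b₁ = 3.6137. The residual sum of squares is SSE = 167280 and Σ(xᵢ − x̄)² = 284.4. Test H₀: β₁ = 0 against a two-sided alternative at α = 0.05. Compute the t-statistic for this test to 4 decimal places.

t = 2.0212

MSE = SSE/(n − 2) = 167280/184 = 909.13.
SE(b₁) = √(MSE/Sₓₓ) = √(909.13/284.4) = 1.78792.
t = 3.6137 / 1.78792 = 2.0212.
df = n − 2 = 184.
Two-sided p ≈ 0.0447, which is < 0.05, so reject H₀.
There is evidence that weekly study hours is associated with final exam score.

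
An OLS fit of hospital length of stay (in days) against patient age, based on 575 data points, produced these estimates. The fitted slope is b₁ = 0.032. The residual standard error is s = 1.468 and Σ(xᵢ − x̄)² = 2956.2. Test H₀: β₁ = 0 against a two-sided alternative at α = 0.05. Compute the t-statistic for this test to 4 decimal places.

SE(b₁) = s/√Sₓₓ = 1.468/√2956.2 = 0.0269997.
t = 0.032 / 0.0269997 = 1.1852.
df = n − 2 = 573.
Two-sided p ≈ 0.2364, which is ≥ 0.05, so fail to reject H₀.
The data do not give significant evidence of an association between patient age and hospital length of stay.

t = 1.1852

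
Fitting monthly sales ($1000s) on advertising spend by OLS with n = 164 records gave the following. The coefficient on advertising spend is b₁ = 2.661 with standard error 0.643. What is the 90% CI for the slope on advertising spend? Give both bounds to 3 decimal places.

df = n − 2 = 164 − 2 = 162.
t* = t_{0.05, 162} = 1.654314.
Margin = t* × SE = 1.654314 × 0.643 = 1.06372.
CI: 2.661 ± 1.06372 → (1.597, 3.725).
With 90% confidence, each one-unit increase in advertising spend is associated with a change of between 1.597 and 3.725 $1000s in monthly sales.

(1.597, 3.725)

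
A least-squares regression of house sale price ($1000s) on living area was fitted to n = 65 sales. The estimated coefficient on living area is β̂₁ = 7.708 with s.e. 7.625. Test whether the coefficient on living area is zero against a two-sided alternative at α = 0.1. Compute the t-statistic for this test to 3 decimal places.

t = 1.011

H₀: β₁ = 0 vs H₁: β₁ ≠ 0.
t = (β̂₁ − β₁⁰)/SE = 7.708 / 7.625 = 1.011.
df = n − 2 = 65 − 2 = 63.
Two-sided p ≈ 0.3159, which is ≥ 0.1, so fail to reject H₀.
The data do not give significant evidence of an association between living area and house sale price.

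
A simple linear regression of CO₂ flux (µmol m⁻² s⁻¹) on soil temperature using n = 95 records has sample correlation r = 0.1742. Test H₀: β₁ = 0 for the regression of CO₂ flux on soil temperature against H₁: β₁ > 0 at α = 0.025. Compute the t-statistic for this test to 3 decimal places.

t = 1.706

t = r·√(n − 2)/√(1 − r²) = 0.1742·√93/√0.969654 = 1.706.
df = n − 2 = 93.
One-sided p ≈ 0.0457, which is ≥ 0.025, so fail to reject H₀.
The data do not give significant evidence of a linear association between soil temperature and CO₂ flux.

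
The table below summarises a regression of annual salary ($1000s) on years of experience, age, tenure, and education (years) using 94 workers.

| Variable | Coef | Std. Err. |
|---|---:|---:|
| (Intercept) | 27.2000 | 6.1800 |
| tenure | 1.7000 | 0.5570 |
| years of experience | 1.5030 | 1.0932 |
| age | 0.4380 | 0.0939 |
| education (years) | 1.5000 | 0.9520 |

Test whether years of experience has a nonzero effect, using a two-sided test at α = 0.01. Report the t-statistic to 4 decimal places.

Read off: b = 1.5030, SE = 1.0932 for years of experience.
H₀: β₁ = 0 vs H₁: β₁ ≠ 0.
t = 1.5030 / 1.0932 = 1.3749.
df = n − k − 1 = 94 − 4 − 1 = 89.
Two-sided p ≈ 0.1726, which is ≥ 0.01, so fail to reject H₀.
The data do not give significant evidence of an association between years of experience and annual salary, after adjusting for the other predictors.

t = 1.3749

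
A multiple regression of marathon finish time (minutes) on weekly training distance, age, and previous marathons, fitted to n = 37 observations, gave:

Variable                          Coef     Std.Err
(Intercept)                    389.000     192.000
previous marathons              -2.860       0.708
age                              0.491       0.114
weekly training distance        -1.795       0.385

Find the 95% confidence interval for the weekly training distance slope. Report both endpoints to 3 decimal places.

(-2.578, -1.012)

Read off: b = -1.795, SE = 0.385 for weekly training distance.
df = n − k − 1 = 37 − 3 − 1 = 33.
t* = t_{0.025, 33} = 2.034515.
Margin = t* × SE = 2.034515 × 0.385 = 0.78329.
CI: -1.795 ± 0.78329 → (-2.578, -1.012).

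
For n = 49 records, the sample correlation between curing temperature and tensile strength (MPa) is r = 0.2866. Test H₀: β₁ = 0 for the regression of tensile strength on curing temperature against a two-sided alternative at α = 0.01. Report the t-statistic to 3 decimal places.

t = 2.051

t = r·√(n − 2)/√(1 − r²) = 0.2866·√47/√0.91786 = 2.051.
df = n − 2 = 47.
Two-sided p ≈ 0.0459, which is ≥ 0.01, so fail to reject H₀.
The data do not give significant evidence of a linear association between curing temperature and tensile strength.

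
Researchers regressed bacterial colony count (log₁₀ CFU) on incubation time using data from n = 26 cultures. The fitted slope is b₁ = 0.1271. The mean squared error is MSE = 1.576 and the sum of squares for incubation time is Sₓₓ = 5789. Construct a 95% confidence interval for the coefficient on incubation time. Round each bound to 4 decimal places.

SE(b₁) = √(MSE/Sₓₓ) = √(1.576/5789) = 0.0164997.
df = n − 2 = 24.
t* = t_{0.025, 24} = 2.063899.
Margin = t* × SE = 2.063899 × 0.0164997 = 0.034054.
CI: 0.1271 ± 0.034054 → (0.0930, 0.1612).
With 95% confidence, each one-unit increase in incubation time is associated with a change of between 0.0930 and 0.1612 log₁₀ CFU in bacterial colony count.

(0.0930, 0.1612)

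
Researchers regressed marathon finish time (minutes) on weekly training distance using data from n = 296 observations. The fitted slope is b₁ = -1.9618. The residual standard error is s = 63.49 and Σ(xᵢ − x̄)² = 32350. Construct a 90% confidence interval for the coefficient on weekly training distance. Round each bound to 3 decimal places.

(-2.544, -1.379)

SE(b₁) = s/√Sₓₓ = 63.49/√32350 = 0.352995.
df = n − 2 = 294.
t* = t_{0.05, 294} = 1.650053.
Margin = t* × SE = 1.650053 × 0.352995 = 0.58246.
CI: -1.9618 ± 0.58246 → (-2.544, -1.379).
With 90% confidence, each one-unit increase in weekly training distance is associated with a change of between -2.544 and -1.379 minutes in marathon finish time.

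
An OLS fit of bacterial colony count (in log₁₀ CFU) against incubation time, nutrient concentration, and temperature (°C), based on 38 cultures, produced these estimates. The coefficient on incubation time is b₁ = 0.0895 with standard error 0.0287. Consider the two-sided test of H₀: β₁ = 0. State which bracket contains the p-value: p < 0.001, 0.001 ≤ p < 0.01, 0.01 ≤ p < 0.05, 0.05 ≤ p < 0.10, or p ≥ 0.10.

t = 0.0895 / 0.0287 = 3.118.
df = n − k − 1 = 38 − 3 − 1 = 34.
Two-sided p = 2·P(T_{34} > |t|) ≈ 0.0037.
So 0.001 ≤ p < 0.01.

0.001 ≤ p < 0.01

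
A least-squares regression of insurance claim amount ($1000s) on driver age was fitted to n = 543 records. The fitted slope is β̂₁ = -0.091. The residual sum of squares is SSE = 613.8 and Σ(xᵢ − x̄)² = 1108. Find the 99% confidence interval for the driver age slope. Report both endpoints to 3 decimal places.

MSE = SSE/(n − 2) = 613.8/541 = 1.13457.
SE(β̂₁) = √(MSE/Sₓₓ) = √(1.13457/1108) = 0.0319996.
df = n − 2 = 541.
t* = t_{0.005, 541} = 2.584947.
Margin = t* × SE = 2.584947 × 0.0319996 = 0.08272.
CI: -0.091 ± 0.08272 → (-0.174, -0.008).
With 99% confidence, each one-unit increase in driver age is associated with a change of between -0.174 and -0.008 $1000s in insurance claim amount.

(-0.174, -0.008)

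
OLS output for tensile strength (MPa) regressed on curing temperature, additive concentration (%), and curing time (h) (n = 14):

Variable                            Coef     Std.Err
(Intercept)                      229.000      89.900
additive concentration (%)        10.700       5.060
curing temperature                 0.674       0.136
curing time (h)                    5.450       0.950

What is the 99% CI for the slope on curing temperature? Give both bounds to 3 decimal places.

(0.243, 1.105)

Read off: b = 0.674, SE = 0.136 for curing temperature.
df = n − k − 1 = 14 − 3 − 1 = 10.
t* = t_{0.005, 10} = 3.169273.
Margin = t* × SE = 3.169273 × 0.136 = 0.43102.
CI: 0.674 ± 0.43102 → (0.243, 1.105).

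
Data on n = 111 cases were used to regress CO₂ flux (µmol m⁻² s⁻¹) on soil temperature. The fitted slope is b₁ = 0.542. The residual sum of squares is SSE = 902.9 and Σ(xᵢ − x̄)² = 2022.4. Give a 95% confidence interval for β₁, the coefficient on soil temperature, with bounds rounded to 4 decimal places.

(0.4152, 0.6688)

MSE = SSE/(n − 2) = 902.9/109 = 8.28349.
SE(b₁) = √(MSE/Sₓₓ) = √(8.28349/2022.4) = 0.063999.
df = n − 2 = 109.
t* = t_{0.025, 109} = 1.981967.
Margin = t* × SE = 1.981967 × 0.063999 = 0.126844.
CI: 0.542 ± 0.126844 → (0.4152, 0.6688).
With 95% confidence, each one-unit increase in soil temperature is associated with a change of between 0.4152 and 0.6688 µmol m⁻² s⁻¹ in CO₂ flux.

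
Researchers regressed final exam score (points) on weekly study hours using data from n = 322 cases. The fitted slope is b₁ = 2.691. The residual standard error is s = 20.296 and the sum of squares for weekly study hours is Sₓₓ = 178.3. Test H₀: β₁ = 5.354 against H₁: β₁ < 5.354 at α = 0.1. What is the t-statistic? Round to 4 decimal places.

SE(b₁) = s/√Sₓₓ = 20.296/√178.3 = 1.51997.
t = (2.691 − 5.354) / 1.51997 = -1.7520.
df = n − 2 = 320.
One-sided p ≈ 0.0404, which is < 0.1, so reject H₀.
There is evidence that the true slope on weekly study hours is below 5.354 points per unit.

t = -1.7520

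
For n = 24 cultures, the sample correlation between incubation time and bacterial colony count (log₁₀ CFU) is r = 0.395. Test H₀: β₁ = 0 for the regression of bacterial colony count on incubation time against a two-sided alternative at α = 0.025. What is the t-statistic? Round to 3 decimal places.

t = 2.017

t = r·√(n − 2)/√(1 − r²) = 0.395·√22/√0.843975 = 2.017.
df = n − 2 = 22.
Two-sided p ≈ 0.0561, which is ≥ 0.025, so fail to reject H₀.
The data do not give significant evidence of a linear association between incubation time and bacterial colony count.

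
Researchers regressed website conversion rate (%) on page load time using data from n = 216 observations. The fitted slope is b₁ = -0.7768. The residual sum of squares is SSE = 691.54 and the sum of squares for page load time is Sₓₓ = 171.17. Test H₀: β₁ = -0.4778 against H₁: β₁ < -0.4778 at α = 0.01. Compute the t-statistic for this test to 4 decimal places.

t = -2.1761

MSE = SSE/(n − 2) = 691.54/214 = 3.2315.
SE(b₁) = √(MSE/Sₓₓ) = √(3.2315/171.17) = 0.1374.
t = (-0.7768 − (-0.4778)) / 0.1374 = -2.1761.
df = n − 2 = 214.
One-sided p ≈ 0.0153, which is ≥ 0.01, so fail to reject H₀.
The data do not give significant evidence that the true slope on page load time is below -0.4778 % per unit.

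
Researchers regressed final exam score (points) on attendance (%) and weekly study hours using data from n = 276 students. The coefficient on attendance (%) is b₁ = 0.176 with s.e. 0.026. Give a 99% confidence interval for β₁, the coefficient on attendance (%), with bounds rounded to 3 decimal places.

df = n − k − 1 = 276 − 2 − 1 = 273.
t* = t_{0.005, 273} = 2.593958.
Margin = t* × SE = 2.593958 × 0.026 = 0.06744.
CI: 0.176 ± 0.06744 → (0.109, 0.243).
With 99% confidence, each one-unit increase in attendance (%) is associated with a change of between 0.109 and 0.243 points in final exam score, holding the other predictors fixed.

(0.109, 0.243)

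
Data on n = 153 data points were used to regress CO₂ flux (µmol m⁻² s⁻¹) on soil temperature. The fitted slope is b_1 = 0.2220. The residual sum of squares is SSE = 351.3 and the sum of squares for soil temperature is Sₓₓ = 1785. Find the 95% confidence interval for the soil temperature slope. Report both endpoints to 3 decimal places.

(0.151, 0.293)

MSE = SSE/(n − 2) = 351.3/151 = 2.32649.
SE(b_1) = √(MSE/Sₓₓ) = √(2.32649/1785) = 0.036102.
df = n − 2 = 151.
t* = t_{0.025, 151} = 1.975799.
Margin = t* × SE = 1.975799 × 0.036102 = 0.07133.
CI: 0.2220 ± 0.07133 → (0.151, 0.293).
With 95% confidence, each one-unit increase in soil temperature is associated with a change of between 0.151 and 0.293 µmol m⁻² s⁻¹ in CO₂ flux.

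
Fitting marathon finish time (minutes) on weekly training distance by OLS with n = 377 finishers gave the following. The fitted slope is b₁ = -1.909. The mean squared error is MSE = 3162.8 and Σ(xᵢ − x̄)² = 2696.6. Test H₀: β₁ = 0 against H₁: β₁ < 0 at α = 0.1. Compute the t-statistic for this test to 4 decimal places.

t = -1.7627

SE(b₁) = √(MSE/Sₓₓ) = √(3162.8/2696.6) = 1.083.
t = -1.909 / 1.083 = -1.7627.
df = n − 2 = 375.
One-sided p ≈ 0.0394, which is < 0.1, so reject H₀.
There is evidence that the true slope on weekly training distance is negative.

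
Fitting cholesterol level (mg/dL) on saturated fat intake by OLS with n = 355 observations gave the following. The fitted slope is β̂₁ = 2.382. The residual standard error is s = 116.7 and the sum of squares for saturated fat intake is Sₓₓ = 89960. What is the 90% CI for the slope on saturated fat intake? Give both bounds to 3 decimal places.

(1.740, 3.024)

SE(β̂₁) = s/√Sₓₓ = 116.7/√89960 = 0.389086.
df = n − 2 = 353.
t* = t_{0.05, 353} = 1.649182.
Margin = t* × SE = 1.649182 × 0.389086 = 0.64167.
CI: 2.382 ± 0.64167 → (1.740, 3.024).
With 90% confidence, each one-unit increase in saturated fat intake is associated with a change of between 1.740 and 3.024 mg/dL in cholesterol level.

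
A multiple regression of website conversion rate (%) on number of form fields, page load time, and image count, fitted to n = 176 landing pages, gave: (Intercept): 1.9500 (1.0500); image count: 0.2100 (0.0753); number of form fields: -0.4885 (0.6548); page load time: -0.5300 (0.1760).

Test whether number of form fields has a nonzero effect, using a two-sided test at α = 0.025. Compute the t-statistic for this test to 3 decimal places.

t = -0.746

Read off: b = -0.4885, SE = 0.6548 for number of form fields.
H₀: β₁ = 0 vs H₁: β₁ ≠ 0.
t = -0.4885 / 0.6548 = -0.746.
df = n − k − 1 = 176 − 3 − 1 = 172.
Two-sided p ≈ 0.4567, which is ≥ 0.025, so fail to reject H₀.
The data do not give significant evidence of an association between number of form fields and website conversion rate, after adjusting for the other predictors.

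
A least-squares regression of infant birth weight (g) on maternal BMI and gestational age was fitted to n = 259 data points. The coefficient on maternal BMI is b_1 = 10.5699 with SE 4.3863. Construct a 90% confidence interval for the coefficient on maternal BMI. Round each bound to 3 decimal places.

(3.329, 17.811)

df = n − k − 1 = 259 − 2 − 1 = 256.
t* = t_{0.05, 256} = 1.650828.
Margin = t* × SE = 1.650828 × 4.3863 = 7.24103.
CI: 10.5699 ± 7.24103 → (3.329, 17.811).
With 90% confidence, each one-unit increase in maternal BMI is associated with a change of between 3.329 and 17.811 g in infant birth weight, holding the other predictors fixed.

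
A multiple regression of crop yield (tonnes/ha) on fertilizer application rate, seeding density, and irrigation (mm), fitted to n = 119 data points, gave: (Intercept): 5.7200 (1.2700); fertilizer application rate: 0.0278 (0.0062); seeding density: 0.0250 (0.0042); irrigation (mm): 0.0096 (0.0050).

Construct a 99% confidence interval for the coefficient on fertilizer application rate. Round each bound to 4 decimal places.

Read off: b = 0.0278, SE = 0.0062 for fertilizer application rate.
df = n − k − 1 = 119 − 3 − 1 = 115.
t* = t_{0.005, 115} = 2.619258.
Margin = t* × SE = 2.619258 × 0.0062 = 0.016239.
CI: 0.0278 ± 0.016239 → (0.0116, 0.0440).

(0.0116, 0.0440)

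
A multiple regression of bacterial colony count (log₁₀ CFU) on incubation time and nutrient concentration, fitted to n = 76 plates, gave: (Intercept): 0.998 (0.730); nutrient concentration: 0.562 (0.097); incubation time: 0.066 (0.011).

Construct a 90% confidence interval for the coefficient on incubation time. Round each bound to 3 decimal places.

(0.048, 0.084)

Read off: b = 0.066, SE = 0.011 for incubation time.
df = n − k − 1 = 76 − 2 − 1 = 73.
t* = t_{0.05, 73} = 1.665996.
Margin = t* × SE = 1.665996 × 0.011 = 0.01833.
CI: 0.066 ± 0.01833 → (0.048, 0.084).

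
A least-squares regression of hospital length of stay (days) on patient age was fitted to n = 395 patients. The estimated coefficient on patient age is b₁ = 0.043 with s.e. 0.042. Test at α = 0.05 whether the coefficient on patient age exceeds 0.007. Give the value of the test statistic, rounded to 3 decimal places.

t = 0.857

H₀: β₁ = 0.007 vs H₁: β₁ > 0.007.
t = (b₁ − β₁⁰)/SE = (0.043 − 0.007) / 0.042 = 0.857.
df = n − 2 = 395 − 2 = 393.
One-sided p ≈ 0.1959, which is ≥ 0.05, so fail to reject H₀.
The data do not give significant evidence that the true slope on patient age exceeds 0.007 days per unit.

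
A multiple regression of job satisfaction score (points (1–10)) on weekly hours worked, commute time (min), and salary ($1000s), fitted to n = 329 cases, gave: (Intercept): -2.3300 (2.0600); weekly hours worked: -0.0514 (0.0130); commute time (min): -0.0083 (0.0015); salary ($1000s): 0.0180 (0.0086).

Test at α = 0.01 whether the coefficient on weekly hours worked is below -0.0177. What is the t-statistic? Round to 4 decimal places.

Read off: b = -0.0514, SE = 0.0130 for weekly hours worked.
H₀: β₁ = -0.0177 vs H₁: β₁ < -0.0177.
t = (-0.0514 − (-0.0177)) / 0.0130 = -2.5923.
df = n − k − 1 = 329 − 3 − 1 = 325.
One-sided p ≈ 0.0050, which is < 0.01, so reject H₀.
There is evidence that the true slope on weekly hours worked is below -0.0177 points (1–10) per unit, holding the other predictors fixed.

t = -2.5923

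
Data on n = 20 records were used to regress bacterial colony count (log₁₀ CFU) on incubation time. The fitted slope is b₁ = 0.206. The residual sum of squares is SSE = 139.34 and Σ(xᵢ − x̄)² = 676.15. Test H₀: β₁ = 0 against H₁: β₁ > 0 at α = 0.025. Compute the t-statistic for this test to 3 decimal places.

MSE = SSE/(n − 2) = 139.34/18 = 7.74111.
SE(b₁) = √(MSE/Sₓₓ) = √(7.74111/676.15) = 0.106999.
t = 0.206 / 0.106999 = 1.925.
df = n − 2 = 18.
One-sided p ≈ 0.0351, which is ≥ 0.025, so fail to reject H₀.
The data do not give significant evidence that the true slope on incubation time is positive.

t = 1.925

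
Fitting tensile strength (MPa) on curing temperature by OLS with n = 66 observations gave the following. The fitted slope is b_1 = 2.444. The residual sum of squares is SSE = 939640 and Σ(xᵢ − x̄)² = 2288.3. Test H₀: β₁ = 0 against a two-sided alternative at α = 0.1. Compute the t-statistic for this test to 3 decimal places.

MSE = SSE/(n − 2) = 939640/64 = 14681.9.
SE(b_1) = √(MSE/Sₓₓ) = √(14681.9/2288.3) = 2.53299.
t = 2.444 / 2.53299 = 0.965.
df = n − 2 = 64.
Two-sided p ≈ 0.3382, which is ≥ 0.1, so fail to reject H₀.
The data do not give significant evidence of an association between curing temperature and tensile strength.

t = 0.965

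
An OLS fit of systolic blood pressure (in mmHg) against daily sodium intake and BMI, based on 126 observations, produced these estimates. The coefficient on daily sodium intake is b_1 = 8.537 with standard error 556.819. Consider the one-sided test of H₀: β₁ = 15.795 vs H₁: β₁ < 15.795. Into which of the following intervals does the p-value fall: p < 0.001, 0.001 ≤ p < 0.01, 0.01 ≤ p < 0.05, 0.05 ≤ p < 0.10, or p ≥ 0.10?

t = (8.537 − 15.795) / 556.819 = -0.013.
df = n − k − 1 = 126 − 2 − 1 = 123.
One-sided p = P(T_{123} < t) ≈ 0.4948.
So p ≥ 0.10.

p ≥ 0.10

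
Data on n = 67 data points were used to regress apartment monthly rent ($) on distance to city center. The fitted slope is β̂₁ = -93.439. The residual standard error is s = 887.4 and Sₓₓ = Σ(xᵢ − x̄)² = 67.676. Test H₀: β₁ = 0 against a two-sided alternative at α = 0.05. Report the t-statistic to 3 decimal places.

t = -0.866

SE(β̂₁) = s/√Sₓₓ = 887.4/√67.676 = 107.87.
t = -93.439 / 107.87 = -0.866.
df = n − 2 = 65.
Two-sided p ≈ 0.3896, which is ≥ 0.05, so fail to reject H₀.
The data do not give significant evidence of an association between distance to city center and apartment monthly rent.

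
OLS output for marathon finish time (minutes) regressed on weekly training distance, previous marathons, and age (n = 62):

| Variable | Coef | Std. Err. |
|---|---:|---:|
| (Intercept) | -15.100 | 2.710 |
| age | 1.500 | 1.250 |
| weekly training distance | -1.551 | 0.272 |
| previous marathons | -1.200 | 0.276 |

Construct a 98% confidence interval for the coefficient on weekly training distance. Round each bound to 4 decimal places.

(-2.2017, -0.9003)

Read off: b = -1.551, SE = 0.272 for weekly training distance.
df = n − k − 1 = 62 − 3 − 1 = 58.
t* = t_{0.01, 58} = 2.392377.
Margin = t* × SE = 2.392377 × 0.272 = 0.650727.
CI: -1.551 ± 0.650727 → (-2.2017, -0.9003).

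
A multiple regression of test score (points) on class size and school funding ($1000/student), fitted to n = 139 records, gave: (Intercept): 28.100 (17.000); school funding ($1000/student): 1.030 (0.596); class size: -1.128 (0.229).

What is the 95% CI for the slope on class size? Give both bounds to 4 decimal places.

Read off: b = -1.128, SE = 0.229 for class size.
df = n − k − 1 = 139 − 2 − 1 = 136.
t* = t_{0.025, 136} = 1.977561.
Margin = t* × SE = 1.977561 × 0.229 = 0.452861.
CI: -1.128 ± 0.452861 → (-1.5809, -0.6751).

(-1.5809, -0.6751)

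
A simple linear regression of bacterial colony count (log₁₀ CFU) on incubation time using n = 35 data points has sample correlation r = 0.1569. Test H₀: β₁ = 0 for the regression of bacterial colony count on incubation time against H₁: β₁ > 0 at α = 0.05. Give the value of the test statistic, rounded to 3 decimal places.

t = 0.913

t = r·√(n − 2)/√(1 − r²) = 0.1569·√33/√0.975382 = 0.913.
df = n − 2 = 33.
One-sided p ≈ 0.1840, which is ≥ 0.05, so fail to reject H₀.
The data do not give significant evidence of a linear association between incubation time and bacterial colony count.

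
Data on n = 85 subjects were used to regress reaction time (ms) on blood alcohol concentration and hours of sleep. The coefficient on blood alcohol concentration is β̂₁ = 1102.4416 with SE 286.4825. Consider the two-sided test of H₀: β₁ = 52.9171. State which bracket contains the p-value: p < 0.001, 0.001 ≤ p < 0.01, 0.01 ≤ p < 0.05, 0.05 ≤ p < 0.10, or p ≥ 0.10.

t = (1102.4416 − 52.9171) / 286.4825 = 3.663.
df = n − k − 1 = 85 − 2 − 1 = 82.
Two-sided p = 2·P(T_{82} > |t|) ≈ 0.0004.
So p < 0.001.

p < 0.001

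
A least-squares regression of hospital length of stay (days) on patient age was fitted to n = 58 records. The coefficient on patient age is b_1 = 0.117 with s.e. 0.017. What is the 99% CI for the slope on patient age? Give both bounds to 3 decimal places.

df = n − 2 = 58 − 2 = 56.
t* = t_{0.005, 56} = 2.666512.
Margin = t* × SE = 2.666512 × 0.017 = 0.04533.
CI: 0.117 ± 0.04533 → (0.072, 0.162).
With 99% confidence, each one-unit increase in patient age is associated with a change of between 0.072 and 0.162 days in hospital length of stay.

(0.072, 0.162)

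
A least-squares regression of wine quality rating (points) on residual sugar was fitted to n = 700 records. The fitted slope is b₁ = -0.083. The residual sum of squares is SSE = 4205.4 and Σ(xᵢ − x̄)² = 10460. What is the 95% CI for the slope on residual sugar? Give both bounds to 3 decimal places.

MSE = SSE/(n − 2) = 4205.4/698 = 6.02493.
SE(b₁) = √(MSE/Sₓₓ) = √(6.02493/10460) = 0.0239999.
df = n − 2 = 698.
t* = t_{0.025, 698} = 1.963368.
Margin = t* × SE = 1.963368 × 0.0239999 = 0.04712.
CI: -0.083 ± 0.04712 → (-0.130, -0.036).
With 95% confidence, each one-unit increase in residual sugar is associated with a change of between -0.130 and -0.036 points in wine quality rating.

(-0.130, -0.036)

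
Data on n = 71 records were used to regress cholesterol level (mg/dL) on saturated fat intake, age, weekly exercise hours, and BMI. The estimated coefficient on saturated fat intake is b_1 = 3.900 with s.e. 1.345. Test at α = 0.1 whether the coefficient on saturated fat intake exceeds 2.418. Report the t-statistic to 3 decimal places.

t = 1.102

H₀: β₁ = 2.418 vs H₁: β₁ > 2.418.
t = (b_1 − β₁⁰)/SE = (3.900 − 2.418) / 1.345 = 1.102.
df = n − k − 1 = 71 − 4 − 1 = 66.
One-sided p ≈ 0.1373, which is ≥ 0.1, so fail to reject H₀.
The data do not give significant evidence that the true slope on saturated fat intake exceeds 2.418 mg/dL per unit, holding the other predictors fixed.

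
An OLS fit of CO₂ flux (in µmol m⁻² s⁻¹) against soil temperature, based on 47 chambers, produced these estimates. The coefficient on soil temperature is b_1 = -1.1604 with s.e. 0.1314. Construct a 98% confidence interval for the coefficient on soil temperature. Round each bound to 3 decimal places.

(-1.477, -0.843)

df = n − 2 = 47 − 2 = 45.
t* = t_{0.01, 45} = 2.412116.
Margin = t* × SE = 2.412116 × 0.1314 = 0.31695.
CI: -1.1604 ± 0.31695 → (-1.477, -0.843).
With 98% confidence, each one-unit increase in soil temperature is associated with a change of between -1.477 and -0.843 µmol m⁻² s⁻¹ in CO₂ flux.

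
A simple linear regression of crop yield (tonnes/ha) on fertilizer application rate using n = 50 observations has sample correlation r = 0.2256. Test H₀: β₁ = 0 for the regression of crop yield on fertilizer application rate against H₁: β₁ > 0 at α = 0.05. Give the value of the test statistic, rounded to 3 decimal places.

t = 1.604

t = r·√(n − 2)/√(1 − r²) = 0.2256·√48/√0.949105 = 1.604.
df = n − 2 = 48.
One-sided p ≈ 0.0576, which is ≥ 0.05, so fail to reject H₀.
The data do not give significant evidence of a linear association between fertilizer application rate and crop yield.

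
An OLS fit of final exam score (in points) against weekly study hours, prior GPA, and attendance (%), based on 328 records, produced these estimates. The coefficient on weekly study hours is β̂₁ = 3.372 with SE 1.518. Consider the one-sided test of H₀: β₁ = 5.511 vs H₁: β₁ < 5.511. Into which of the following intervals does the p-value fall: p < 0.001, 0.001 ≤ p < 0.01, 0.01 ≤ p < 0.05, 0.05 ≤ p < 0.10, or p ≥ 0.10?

t = (3.372 − 5.511) / 1.518 = -1.409.
df = n − k − 1 = 328 − 3 − 1 = 324.
One-sided p = P(T_{324} < t) ≈ 0.0799.
So 0.05 ≤ p < 0.10.

0.05 ≤ p < 0.10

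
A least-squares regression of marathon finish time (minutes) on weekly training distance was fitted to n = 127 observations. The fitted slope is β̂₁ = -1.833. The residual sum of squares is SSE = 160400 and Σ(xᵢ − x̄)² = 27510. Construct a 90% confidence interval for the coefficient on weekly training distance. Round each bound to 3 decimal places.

MSE = SSE/(n − 2) = 160400/125 = 1283.2.
SE(β̂₁) = √(MSE/Sₓₓ) = √(1283.2/27510) = 0.215974.
df = n − 2 = 125.
t* = t_{0.05, 125} = 1.657135.
Margin = t* × SE = 1.657135 × 0.215974 = 0.35790.
CI: -1.833 ± 0.35790 → (-2.191, -1.475).
With 90% confidence, each one-unit increase in weekly training distance is associated with a change of between -2.191 and -1.475 minutes in marathon finish time.

(-2.191, -1.475)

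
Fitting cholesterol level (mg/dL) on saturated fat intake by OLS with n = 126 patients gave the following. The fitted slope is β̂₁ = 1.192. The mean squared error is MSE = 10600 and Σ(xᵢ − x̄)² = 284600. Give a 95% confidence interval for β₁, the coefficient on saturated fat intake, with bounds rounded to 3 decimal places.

(0.810, 1.574)

SE(β̂₁) = √(MSE/Sₓₓ) = √(10600/284600) = 0.19299.
df = n − 2 = 124.
t* = t_{0.025, 124} = 1.97928.
Margin = t* × SE = 1.97928 × 0.19299 = 0.38198.
CI: 1.192 ± 0.38198 → (0.810, 1.574).
With 95% confidence, each one-unit increase in saturated fat intake is associated with a change of between 0.810 and 1.574 mg/dL in cholesterol level.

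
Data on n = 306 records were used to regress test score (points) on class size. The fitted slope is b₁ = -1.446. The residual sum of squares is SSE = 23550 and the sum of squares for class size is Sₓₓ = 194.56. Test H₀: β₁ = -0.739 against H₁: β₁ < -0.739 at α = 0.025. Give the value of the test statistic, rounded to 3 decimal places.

MSE = SSE/(n − 2) = 23550/304 = 77.4671.
SE(b₁) = √(MSE/Sₓₓ) = √(77.4671/194.56) = 0.631004.
t = (-1.446 − (-0.739)) / 0.631004 = -1.120.
df = n − 2 = 304.
One-sided p ≈ 0.1317, which is ≥ 0.025, so fail to reject H₀.
The data do not give significant evidence that the true slope on class size is below -0.739 points per unit.

t = -1.120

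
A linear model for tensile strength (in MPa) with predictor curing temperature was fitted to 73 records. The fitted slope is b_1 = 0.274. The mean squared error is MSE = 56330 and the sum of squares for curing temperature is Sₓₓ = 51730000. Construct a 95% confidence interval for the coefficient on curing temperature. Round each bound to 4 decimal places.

SE(b_1) = √(MSE/Sₓₓ) = √(56330/51730000) = 0.0329988.
df = n − 2 = 71.
t* = t_{0.025, 71} = 1.993943.
Margin = t* × SE = 1.993943 × 0.0329988 = 0.065798.
CI: 0.274 ± 0.065798 → (0.2082, 0.3398).
With 95% confidence, each one-unit increase in curing temperature is associated with a change of between 0.2082 and 0.3398 MPa in tensile strength.

(0.2082, 0.3398)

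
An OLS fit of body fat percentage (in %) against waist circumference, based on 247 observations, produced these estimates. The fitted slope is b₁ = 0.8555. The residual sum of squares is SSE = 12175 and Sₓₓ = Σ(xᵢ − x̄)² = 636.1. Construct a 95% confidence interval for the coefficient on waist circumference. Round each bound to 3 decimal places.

(0.305, 1.406)

MSE = SSE/(n − 2) = 12175/245 = 49.6939.
SE(b₁) = √(MSE/Sₓₓ) = √(49.6939/636.1) = 0.279504.
df = n − 2 = 245.
t* = t_{0.025, 245} = 1.969694.
Margin = t* × SE = 1.969694 × 0.279504 = 0.55054.
CI: 0.8555 ± 0.55054 → (0.305, 1.406).
With 95% confidence, each one-unit increase in waist circumference is associated with a change of between 0.305 and 1.406 % in body fat percentage.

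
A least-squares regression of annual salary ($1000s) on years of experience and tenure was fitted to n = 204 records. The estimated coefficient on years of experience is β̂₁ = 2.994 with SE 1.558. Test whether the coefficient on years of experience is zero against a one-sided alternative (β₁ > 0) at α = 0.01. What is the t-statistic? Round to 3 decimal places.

H₀: β₁ = 0 vs H₁: β₁ > 0.
t = (β̂₁ − β₁⁰)/SE = 2.994 / 1.558 = 1.922.
df = n − k − 1 = 204 − 2 − 1 = 201.
One-sided p ≈ 0.0280, which is ≥ 0.01, so fail to reject H₀.
The data do not give significant evidence that the true slope on years of experience is positive, holding the other predictors fixed.

t = 1.922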